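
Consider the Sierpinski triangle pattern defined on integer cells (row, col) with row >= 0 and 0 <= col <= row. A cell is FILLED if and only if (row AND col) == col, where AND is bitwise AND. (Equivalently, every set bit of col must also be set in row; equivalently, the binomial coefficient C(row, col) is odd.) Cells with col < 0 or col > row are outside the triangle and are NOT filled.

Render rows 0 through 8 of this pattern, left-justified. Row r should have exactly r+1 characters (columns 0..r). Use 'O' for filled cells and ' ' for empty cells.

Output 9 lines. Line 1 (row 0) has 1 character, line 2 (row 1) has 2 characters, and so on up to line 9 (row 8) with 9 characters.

Answer: O
OO
O O
OOOO
O   O
OO  OO
O O O O
OOOOOOOO
O       O

Derivation:
r0=0: O
r1=1: OO
r2=10: O O
r3=11: OOOO
r4=100: O   O
r5=101: OO  OO
r6=110: O O O O
r7=111: OOOOOOOO
r8=1000: O       O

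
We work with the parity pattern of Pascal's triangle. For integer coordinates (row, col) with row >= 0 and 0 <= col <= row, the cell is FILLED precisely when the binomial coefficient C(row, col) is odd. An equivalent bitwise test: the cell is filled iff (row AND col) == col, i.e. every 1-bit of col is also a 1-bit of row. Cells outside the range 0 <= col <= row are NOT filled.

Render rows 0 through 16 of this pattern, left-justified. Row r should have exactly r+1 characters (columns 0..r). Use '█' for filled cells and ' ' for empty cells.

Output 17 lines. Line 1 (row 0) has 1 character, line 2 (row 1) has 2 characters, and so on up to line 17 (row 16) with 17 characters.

Answer: █
██
█ █
████
█   █
██  ██
█ █ █ █
████████
█       █
██      ██
█ █     █ █
████    ████
█   █   █   █
██  ██  ██  ██
█ █ █ █ █ █ █ █
████████████████
█               █

Derivation:
r0=0: █
r1=1: ██
r2=10: █ █
r3=11: ████
r4=100: █   █
r5=101: ██  ██
r6=110: █ █ █ █
r7=111: ████████
r8=1000: █       █
r9=1001: ██      ██
r10=1010: █ █     █ █
r11=1011: ████    ████
r12=1100: █   █   █   █
r13=1101: ██  ██  ██  ██
r14=1110: █ █ █ █ █ █ █ █
r15=1111: ████████████████
r16=10000: █               █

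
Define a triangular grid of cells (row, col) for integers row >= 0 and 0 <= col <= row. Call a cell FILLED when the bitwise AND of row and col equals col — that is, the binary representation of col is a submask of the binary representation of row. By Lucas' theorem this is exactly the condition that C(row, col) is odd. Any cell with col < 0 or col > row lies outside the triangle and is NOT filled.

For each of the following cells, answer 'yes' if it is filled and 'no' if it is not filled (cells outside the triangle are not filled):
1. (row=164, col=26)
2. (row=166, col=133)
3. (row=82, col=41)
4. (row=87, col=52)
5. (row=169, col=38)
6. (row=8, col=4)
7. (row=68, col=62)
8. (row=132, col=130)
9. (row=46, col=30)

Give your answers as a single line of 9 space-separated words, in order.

Answer: no no no no no no no no no

Derivation:
(164,26): row=0b10100100, col=0b11010, row AND col = 0b0 = 0; 0 != 26 -> empty
(166,133): row=0b10100110, col=0b10000101, row AND col = 0b10000100 = 132; 132 != 133 -> empty
(82,41): row=0b1010010, col=0b101001, row AND col = 0b0 = 0; 0 != 41 -> empty
(87,52): row=0b1010111, col=0b110100, row AND col = 0b10100 = 20; 20 != 52 -> empty
(169,38): row=0b10101001, col=0b100110, row AND col = 0b100000 = 32; 32 != 38 -> empty
(8,4): row=0b1000, col=0b100, row AND col = 0b0 = 0; 0 != 4 -> empty
(68,62): row=0b1000100, col=0b111110, row AND col = 0b100 = 4; 4 != 62 -> empty
(132,130): row=0b10000100, col=0b10000010, row AND col = 0b10000000 = 128; 128 != 130 -> empty
(46,30): row=0b101110, col=0b11110, row AND col = 0b1110 = 14; 14 != 30 -> empty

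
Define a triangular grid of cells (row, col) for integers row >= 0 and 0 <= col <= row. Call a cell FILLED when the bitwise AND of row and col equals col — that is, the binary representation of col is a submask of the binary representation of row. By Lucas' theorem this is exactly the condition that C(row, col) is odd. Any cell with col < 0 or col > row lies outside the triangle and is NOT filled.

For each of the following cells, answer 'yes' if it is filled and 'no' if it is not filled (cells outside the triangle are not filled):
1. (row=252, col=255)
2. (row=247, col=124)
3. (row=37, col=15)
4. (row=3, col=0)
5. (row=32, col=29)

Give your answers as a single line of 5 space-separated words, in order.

Answer: no no no yes no

Derivation:
(252,255): col outside [0, 252] -> not filled
(247,124): row=0b11110111, col=0b1111100, row AND col = 0b1110100 = 116; 116 != 124 -> empty
(37,15): row=0b100101, col=0b1111, row AND col = 0b101 = 5; 5 != 15 -> empty
(3,0): row=0b11, col=0b0, row AND col = 0b0 = 0; 0 == 0 -> filled
(32,29): row=0b100000, col=0b11101, row AND col = 0b0 = 0; 0 != 29 -> empty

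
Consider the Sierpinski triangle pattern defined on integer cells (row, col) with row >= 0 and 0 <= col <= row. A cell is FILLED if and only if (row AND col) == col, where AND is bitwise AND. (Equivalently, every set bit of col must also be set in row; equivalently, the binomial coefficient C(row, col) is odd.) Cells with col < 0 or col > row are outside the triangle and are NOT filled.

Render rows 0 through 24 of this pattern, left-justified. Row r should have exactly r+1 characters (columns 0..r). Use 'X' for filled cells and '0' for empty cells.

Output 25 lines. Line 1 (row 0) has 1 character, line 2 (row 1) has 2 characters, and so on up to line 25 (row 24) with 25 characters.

r0=0: X
r1=1: XX
r2=10: X0X
r3=11: XXXX
r4=100: X000X
r5=101: XX00XX
r6=110: X0X0X0X
r7=111: XXXXXXXX
r8=1000: X0000000X
r9=1001: XX000000XX
r10=1010: X0X00000X0X
r11=1011: XXXX0000XXXX
r12=1100: X000X000X000X
r13=1101: XX00XX00XX00XX
r14=1110: X0X0X0X0X0X0X0X
r15=1111: XXXXXXXXXXXXXXXX
r16=10000: X000000000000000X
r17=10001: XX00000000000000XX
r18=10010: X0X0000000000000X0X
r19=10011: XXXX000000000000XXXX
r20=10100: X000X00000000000X000X
r21=10101: XX00XX0000000000XX00XX
r22=10110: X0X0X0X000000000X0X0X0X
r23=10111: XXXXXXXX00000000XXXXXXXX
r24=11000: X0000000X0000000X0000000X

Answer: X
XX
X0X
XXXX
X000X
XX00XX
X0X0X0X
XXXXXXXX
X0000000X
XX000000XX
X0X00000X0X
XXXX0000XXXX
X000X000X000X
XX00XX00XX00XX
X0X0X0X0X0X0X0X
XXXXXXXXXXXXXXXX
X000000000000000X
XX00000000000000XX
X0X0000000000000X0X
XXXX000000000000XXXX
X000X00000000000X000X
XX00XX0000000000XX00XX
X0X0X0X000000000X0X0X0X
XXXXXXXX00000000XXXXXXXX
X0000000X0000000X0000000X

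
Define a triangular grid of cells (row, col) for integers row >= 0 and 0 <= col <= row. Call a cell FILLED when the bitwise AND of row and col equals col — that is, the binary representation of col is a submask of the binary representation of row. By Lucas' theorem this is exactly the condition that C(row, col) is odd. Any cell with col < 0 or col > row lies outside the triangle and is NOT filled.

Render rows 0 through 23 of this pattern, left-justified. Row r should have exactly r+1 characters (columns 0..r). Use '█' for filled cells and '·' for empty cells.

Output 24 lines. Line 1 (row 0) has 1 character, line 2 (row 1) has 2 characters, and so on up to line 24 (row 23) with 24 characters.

Answer: █
██
█·█
████
█···█
██··██
█·█·█·█
████████
█·······█
██······██
█·█·····█·█
████····████
█···█···█···█
██··██··██··██
█·█·█·█·█·█·█·█
████████████████
█···············█
██··············██
█·█·············█·█
████············████
█···█···········█···█
██··██··········██··██
█·█·█·█·········█·█·█·█
████████········████████

Derivation:
r0=0: █
r1=1: ██
r2=10: █·█
r3=11: ████
r4=100: █···█
r5=101: ██··██
r6=110: █·█·█·█
r7=111: ████████
r8=1000: █·······█
r9=1001: ██······██
r10=1010: █·█·····█·█
r11=1011: ████····████
r12=1100: █···█···█···█
r13=1101: ██··██··██··██
r14=1110: █·█·█·█·█·█·█·█
r15=1111: ████████████████
r16=10000: █···············█
r17=10001: ██··············██
r18=10010: █·█·············█·█
r19=10011: ████············████
r20=10100: █···█···········█···█
r21=10101: ██··██··········██··██
r22=10110: █·█·█·█·········█·█·█·█
r23=10111: ████████········████████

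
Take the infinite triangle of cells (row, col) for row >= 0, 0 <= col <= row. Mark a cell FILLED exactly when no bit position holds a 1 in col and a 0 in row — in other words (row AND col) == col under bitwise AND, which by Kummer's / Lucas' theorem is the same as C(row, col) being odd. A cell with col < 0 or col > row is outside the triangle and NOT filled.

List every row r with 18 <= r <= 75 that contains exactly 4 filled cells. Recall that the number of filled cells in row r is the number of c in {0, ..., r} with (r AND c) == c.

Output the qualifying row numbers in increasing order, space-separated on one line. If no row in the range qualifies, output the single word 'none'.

Row r has 2^popcount(r) filled cells, so we need popcount(r) = log2(4) = 2.
Scan r = 18..75 and keep those with exactly 2 one-bits:
r=18=10010 popcount=2 -> KEEP
r=19=10011 popcount=3 -> skip
r=20=10100 popcount=2 -> KEEP
r=21=10101 popcount=3 -> skip
r=22=10110 popcount=3 -> skip
r=23=10111 popcount=4 -> skip
r=24=11000 popcount=2 -> KEEP
r=25=11001 popcount=3 -> skip
r=26=11010 popcount=3 -> skip
r=27=11011 popcount=4 -> skip
r=28=11100 popcount=3 -> skip
r=29=11101 popcount=4 -> skip
r=30=11110 popcount=4 -> skip
r=31=11111 popcount=5 -> skip
r=32=100000 popcount=1 -> skip
r=33=100001 popcount=2 -> KEEP
r=34=100010 popcount=2 -> KEEP
r=35=100011 popcount=3 -> skip
r=36=100100 popcount=2 -> KEEP
r=37=100101 popcount=3 -> skip
r=38=100110 popcount=3 -> skip
r=39=100111 popcount=4 -> skip
r=40=101000 popcount=2 -> KEEP
r=41=101001 popcount=3 -> skip
r=42=101010 popcount=3 -> skip
r=43=101011 popcount=4 -> skip
r=44=101100 popcount=3 -> skip
r=45=101101 popcount=4 -> skip
r=46=101110 popcount=4 -> skip
r=47=101111 popcount=5 -> skip
r=48=110000 popcount=2 -> KEEP
r=49=110001 popcount=3 -> skip
r=50=110010 popcount=3 -> skip
r=51=110011 popcount=4 -> skip
r=52=110100 popcount=3 -> skip
r=53=110101 popcount=4 -> skip
r=54=110110 popcount=4 -> skip
r=55=110111 popcount=5 -> skip
r=56=111000 popcount=3 -> skip
r=57=111001 popcount=4 -> skip
r=58=111010 popcount=4 -> skip
r=59=111011 popcount=5 -> skip
r=60=111100 popcount=4 -> skip
r=61=111101 popcount=5 -> skip
r=62=111110 popcount=5 -> skip
r=63=111111 popcount=6 -> skip
r=64=1000000 popcount=1 -> skip
r=65=1000001 popcount=2 -> KEEP
r=66=1000010 popcount=2 -> KEEP
r=67=1000011 popcount=3 -> skip
r=68=1000100 popcount=2 -> KEEP
r=69=1000101 popcount=3 -> skip
r=70=1000110 popcount=3 -> skip
r=71=1000111 popcount=4 -> skip
r=72=1001000 popcount=2 -> KEEP
r=73=1001001 popcount=3 -> skip
r=74=1001010 popcount=3 -> skip
r=75=1001011 popcount=4 -> skip
Kept rows: 18 20 24 33 34 36 40 48 65 66 68 72

Answer: 18 20 24 33 34 36 40 48 65 66 68 72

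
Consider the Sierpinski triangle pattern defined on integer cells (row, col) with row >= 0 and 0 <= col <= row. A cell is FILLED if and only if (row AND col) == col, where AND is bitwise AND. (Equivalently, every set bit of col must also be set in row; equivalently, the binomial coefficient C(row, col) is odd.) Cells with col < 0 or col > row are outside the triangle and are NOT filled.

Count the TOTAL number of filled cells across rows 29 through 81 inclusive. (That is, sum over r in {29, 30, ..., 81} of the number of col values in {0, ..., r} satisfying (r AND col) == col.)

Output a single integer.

Answer: 724

Derivation:
r29=11101 pc4: +16 =16
r30=11110 pc4: +16 =32
r31=11111 pc5: +32 =64
r32=100000 pc1: +2 =66
r33=100001 pc2: +4 =70
r34=100010 pc2: +4 =74
r35=100011 pc3: +8 =82
r36=100100 pc2: +4 =86
r37=100101 pc3: +8 =94
r38=100110 pc3: +8 =102
r39=100111 pc4: +16 =118
r40=101000 pc2: +4 =122
r41=101001 pc3: +8 =130
r42=101010 pc3: +8 =138
r43=101011 pc4: +16 =154
r44=101100 pc3: +8 =162
r45=101101 pc4: +16 =178
r46=101110 pc4: +16 =194
r47=101111 pc5: +32 =226
r48=110000 pc2: +4 =230
r49=110001 pc3: +8 =238
r50=110010 pc3: +8 =246
r51=110011 pc4: +16 =262
r52=110100 pc3: +8 =270
r53=110101 pc4: +16 =286
r54=110110 pc4: +16 =302
r55=110111 pc5: +32 =334
r56=111000 pc3: +8 =342
r57=111001 pc4: +16 =358
r58=111010 pc4: +16 =374
r59=111011 pc5: +32 =406
r60=111100 pc4: +16 =422
r61=111101 pc5: +32 =454
r62=111110 pc5: +32 =486
r63=111111 pc6: +64 =550
r64=1000000 pc1: +2 =552
r65=1000001 pc2: +4 =556
r66=1000010 pc2: +4 =560
r67=1000011 pc3: +8 =568
r68=1000100 pc2: +4 =572
r69=1000101 pc3: +8 =580
r70=1000110 pc3: +8 =588
r71=1000111 pc4: +16 =604
r72=1001000 pc2: +4 =608
r73=1001001 pc3: +8 =616
r74=1001010 pc3: +8 =624
r75=1001011 pc4: +16 =640
r76=1001100 pc3: +8 =648
r77=1001101 pc4: +16 =664
r78=1001110 pc4: +16 =680
r79=1001111 pc5: +32 =712
r80=1010000 pc2: +4 =716
r81=1010001 pc3: +8 =724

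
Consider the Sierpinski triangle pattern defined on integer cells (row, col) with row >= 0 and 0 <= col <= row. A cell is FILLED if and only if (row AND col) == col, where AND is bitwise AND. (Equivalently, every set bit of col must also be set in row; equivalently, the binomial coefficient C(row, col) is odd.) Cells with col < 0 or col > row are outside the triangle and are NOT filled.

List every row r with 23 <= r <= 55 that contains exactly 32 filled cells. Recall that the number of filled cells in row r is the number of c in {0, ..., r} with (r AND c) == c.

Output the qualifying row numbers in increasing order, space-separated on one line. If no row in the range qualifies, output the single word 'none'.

Row r has 2^popcount(r) filled cells, so we need popcount(r) = log2(32) = 5.
Scan r = 23..55 and keep those with exactly 5 one-bits:
r=23=10111 popcount=4 -> skip
r=24=11000 popcount=2 -> skip
r=25=11001 popcount=3 -> skip
r=26=11010 popcount=3 -> skip
r=27=11011 popcount=4 -> skip
r=28=11100 popcount=3 -> skip
r=29=11101 popcount=4 -> skip
r=30=11110 popcount=4 -> skip
r=31=11111 popcount=5 -> KEEP
r=32=100000 popcount=1 -> skip
r=33=100001 popcount=2 -> skip
r=34=100010 popcount=2 -> skip
r=35=100011 popcount=3 -> skip
r=36=100100 popcount=2 -> skip
r=37=100101 popcount=3 -> skip
r=38=100110 popcount=3 -> skip
r=39=100111 popcount=4 -> skip
r=40=101000 popcount=2 -> skip
r=41=101001 popcount=3 -> skip
r=42=101010 popcount=3 -> skip
r=43=101011 popcount=4 -> skip
r=44=101100 popcount=3 -> skip
r=45=101101 popcount=4 -> skip
r=46=101110 popcount=4 -> skip
r=47=101111 popcount=5 -> KEEP
r=48=110000 popcount=2 -> skip
r=49=110001 popcount=3 -> skip
r=50=110010 popcount=3 -> skip
r=51=110011 popcount=4 -> skip
r=52=110100 popcount=3 -> skip
r=53=110101 popcount=4 -> skip
r=54=110110 popcount=4 -> skip
r=55=110111 popcount=5 -> KEEP
Kept rows: 31 47 55

Answer: 31 47 55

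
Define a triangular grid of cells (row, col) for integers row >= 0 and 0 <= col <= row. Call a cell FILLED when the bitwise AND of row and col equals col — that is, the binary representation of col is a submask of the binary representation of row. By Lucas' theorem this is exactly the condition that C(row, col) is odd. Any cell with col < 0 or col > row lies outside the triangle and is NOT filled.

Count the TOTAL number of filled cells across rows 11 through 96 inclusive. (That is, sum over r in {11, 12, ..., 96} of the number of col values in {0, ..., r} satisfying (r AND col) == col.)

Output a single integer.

Answer: 1182

Derivation:
r11=1011 pc3: +8 =8
r12=1100 pc2: +4 =12
r13=1101 pc3: +8 =20
r14=1110 pc3: +8 =28
r15=1111 pc4: +16 =44
r16=10000 pc1: +2 =46
r17=10001 pc2: +4 =50
r18=10010 pc2: +4 =54
r19=10011 pc3: +8 =62
r20=10100 pc2: +4 =66
r21=10101 pc3: +8 =74
r22=10110 pc3: +8 =82
r23=10111 pc4: +16 =98
r24=11000 pc2: +4 =102
r25=11001 pc3: +8 =110
r26=11010 pc3: +8 =118
r27=11011 pc4: +16 =134
r28=11100 pc3: +8 =142
r29=11101 pc4: +16 =158
r30=11110 pc4: +16 =174
r31=11111 pc5: +32 =206
r32=100000 pc1: +2 =208
r33=100001 pc2: +4 =212
r34=100010 pc2: +4 =216
r35=100011 pc3: +8 =224
r36=100100 pc2: +4 =228
r37=100101 pc3: +8 =236
r38=100110 pc3: +8 =244
r39=100111 pc4: +16 =260
r40=101000 pc2: +4 =264
r41=101001 pc3: +8 =272
r42=101010 pc3: +8 =280
r43=101011 pc4: +16 =296
r44=101100 pc3: +8 =304
r45=101101 pc4: +16 =320
r46=101110 pc4: +16 =336
r47=101111 pc5: +32 =368
r48=110000 pc2: +4 =372
r49=110001 pc3: +8 =380
r50=110010 pc3: +8 =388
r51=110011 pc4: +16 =404
r52=110100 pc3: +8 =412
r53=110101 pc4: +16 =428
r54=110110 pc4: +16 =444
r55=110111 pc5: +32 =476
r56=111000 pc3: +8 =484
r57=111001 pc4: +16 =500
r58=111010 pc4: +16 =516
r59=111011 pc5: +32 =548
r60=111100 pc4: +16 =564
r61=111101 pc5: +32 =596
r62=111110 pc5: +32 =628
r63=111111 pc6: +64 =692
r64=1000000 pc1: +2 =694
r65=1000001 pc2: +4 =698
r66=1000010 pc2: +4 =702
r67=1000011 pc3: +8 =710
r68=1000100 pc2: +4 =714
r69=1000101 pc3: +8 =722
r70=1000110 pc3: +8 =730
r71=1000111 pc4: +16 =746
r72=1001000 pc2: +4 =750
r73=1001001 pc3: +8 =758
r74=1001010 pc3: +8 =766
r75=1001011 pc4: +16 =782
r76=1001100 pc3: +8 =790
r77=1001101 pc4: +16 =806
r78=1001110 pc4: +16 =822
r79=1001111 pc5: +32 =854
r80=1010000 pc2: +4 =858
r81=1010001 pc3: +8 =866
r82=1010010 pc3: +8 =874
r83=1010011 pc4: +16 =890
r84=1010100 pc3: +8 =898
r85=1010101 pc4: +16 =914
r86=1010110 pc4: +16 =930
r87=1010111 pc5: +32 =962
r88=1011000 pc3: +8 =970
r89=1011001 pc4: +16 =986
r90=1011010 pc4: +16 =1002
r91=1011011 pc5: +32 =1034
r92=1011100 pc4: +16 =1050
r93=1011101 pc5: +32 =1082
r94=1011110 pc5: +32 =1114
r95=1011111 pc6: +64 =1178
r96=1100000 pc2: +4 =1182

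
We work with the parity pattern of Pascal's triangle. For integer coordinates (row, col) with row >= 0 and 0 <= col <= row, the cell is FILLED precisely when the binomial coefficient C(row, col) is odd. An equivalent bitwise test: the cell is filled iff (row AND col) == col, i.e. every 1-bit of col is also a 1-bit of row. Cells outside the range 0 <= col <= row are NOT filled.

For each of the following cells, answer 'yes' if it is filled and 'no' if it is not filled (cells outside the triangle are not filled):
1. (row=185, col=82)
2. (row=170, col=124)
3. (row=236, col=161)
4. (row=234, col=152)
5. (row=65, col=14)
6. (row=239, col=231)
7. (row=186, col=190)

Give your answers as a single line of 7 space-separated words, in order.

(185,82): row=0b10111001, col=0b1010010, row AND col = 0b10000 = 16; 16 != 82 -> empty
(170,124): row=0b10101010, col=0b1111100, row AND col = 0b101000 = 40; 40 != 124 -> empty
(236,161): row=0b11101100, col=0b10100001, row AND col = 0b10100000 = 160; 160 != 161 -> empty
(234,152): row=0b11101010, col=0b10011000, row AND col = 0b10001000 = 136; 136 != 152 -> empty
(65,14): row=0b1000001, col=0b1110, row AND col = 0b0 = 0; 0 != 14 -> empty
(239,231): row=0b11101111, col=0b11100111, row AND col = 0b11100111 = 231; 231 == 231 -> filled
(186,190): col outside [0, 186] -> not filled

Answer: no no no no no yes no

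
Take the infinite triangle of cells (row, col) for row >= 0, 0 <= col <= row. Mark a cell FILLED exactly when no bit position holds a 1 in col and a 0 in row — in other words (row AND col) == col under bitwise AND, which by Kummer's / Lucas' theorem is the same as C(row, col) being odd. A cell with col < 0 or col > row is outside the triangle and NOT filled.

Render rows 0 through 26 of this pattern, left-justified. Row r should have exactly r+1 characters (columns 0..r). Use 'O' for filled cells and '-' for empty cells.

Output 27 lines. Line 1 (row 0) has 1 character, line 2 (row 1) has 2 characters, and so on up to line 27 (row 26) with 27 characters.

Answer: O
OO
O-O
OOOO
O---O
OO--OO
O-O-O-O
OOOOOOOO
O-------O
OO------OO
O-O-----O-O
OOOO----OOOO
O---O---O---O
OO--OO--OO--OO
O-O-O-O-O-O-O-O
OOOOOOOOOOOOOOOO
O---------------O
OO--------------OO
O-O-------------O-O
OOOO------------OOOO
O---O-----------O---O
OO--OO----------OO--OO
O-O-O-O---------O-O-O-O
OOOOOOOO--------OOOOOOOO
O-------O-------O-------O
OO------OO------OO------OO
O-O-----O-O-----O-O-----O-O

Derivation:
r0=0: O
r1=1: OO
r2=10: O-O
r3=11: OOOO
r4=100: O---O
r5=101: OO--OO
r6=110: O-O-O-O
r7=111: OOOOOOOO
r8=1000: O-------O
r9=1001: OO------OO
r10=1010: O-O-----O-O
r11=1011: OOOO----OOOO
r12=1100: O---O---O---O
r13=1101: OO--OO--OO--OO
r14=1110: O-O-O-O-O-O-O-O
r15=1111: OOOOOOOOOOOOOOOO
r16=10000: O---------------O
r17=10001: OO--------------OO
r18=10010: O-O-------------O-O
r19=10011: OOOO------------OOOO
r20=10100: O---O-----------O---O
r21=10101: OO--OO----------OO--OO
r22=10110: O-O-O-O---------O-O-O-O
r23=10111: OOOOOOOO--------OOOOOOOO
r24=11000: O-------O-------O-------O
r25=11001: OO------OO------OO------OO
r26=11010: O-O-----O-O-----O-O-----O-O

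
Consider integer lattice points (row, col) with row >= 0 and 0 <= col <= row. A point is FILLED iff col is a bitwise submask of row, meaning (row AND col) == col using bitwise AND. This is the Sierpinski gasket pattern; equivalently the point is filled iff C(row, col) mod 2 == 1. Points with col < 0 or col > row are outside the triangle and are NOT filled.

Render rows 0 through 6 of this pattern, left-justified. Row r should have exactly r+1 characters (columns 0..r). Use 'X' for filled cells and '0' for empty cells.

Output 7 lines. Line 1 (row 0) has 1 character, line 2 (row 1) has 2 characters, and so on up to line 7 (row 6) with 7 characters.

Answer: X
XX
X0X
XXXX
X000X
XX00XX
X0X0X0X

Derivation:
r0=0: X
r1=1: XX
r2=10: X0X
r3=11: XXXX
r4=100: X000X
r5=101: XX00XX
r6=110: X0X0X0X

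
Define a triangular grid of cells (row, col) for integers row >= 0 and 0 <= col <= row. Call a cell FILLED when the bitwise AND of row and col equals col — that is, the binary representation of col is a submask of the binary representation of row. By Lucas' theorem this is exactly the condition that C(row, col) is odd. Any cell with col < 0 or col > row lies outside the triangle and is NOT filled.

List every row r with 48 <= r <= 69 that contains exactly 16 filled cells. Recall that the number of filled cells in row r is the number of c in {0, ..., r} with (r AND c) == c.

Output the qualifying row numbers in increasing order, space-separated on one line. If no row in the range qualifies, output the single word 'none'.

Answer: 51 53 54 57 58 60

Derivation:
Row r has 2^popcount(r) filled cells, so we need popcount(r) = log2(16) = 4.
Scan r = 48..69 and keep those with exactly 4 one-bits:
r=48=110000 popcount=2 -> skip
r=49=110001 popcount=3 -> skip
r=50=110010 popcount=3 -> skip
r=51=110011 popcount=4 -> KEEP
r=52=110100 popcount=3 -> skip
r=53=110101 popcount=4 -> KEEP
r=54=110110 popcount=4 -> KEEP
r=55=110111 popcount=5 -> skip
r=56=111000 popcount=3 -> skip
r=57=111001 popcount=4 -> KEEP
r=58=111010 popcount=4 -> KEEP
r=59=111011 popcount=5 -> skip
r=60=111100 popcount=4 -> KEEP
r=61=111101 popcount=5 -> skip
r=62=111110 popcount=5 -> skip
r=63=111111 popcount=6 -> skip
r=64=1000000 popcount=1 -> skip
r=65=1000001 popcount=2 -> skip
r=66=1000010 popcount=2 -> skip
r=67=1000011 popcount=3 -> skip
r=68=1000100 popcount=2 -> skip
r=69=1000101 popcount=3 -> skip
Kept rows: 51 53 54 57 58 60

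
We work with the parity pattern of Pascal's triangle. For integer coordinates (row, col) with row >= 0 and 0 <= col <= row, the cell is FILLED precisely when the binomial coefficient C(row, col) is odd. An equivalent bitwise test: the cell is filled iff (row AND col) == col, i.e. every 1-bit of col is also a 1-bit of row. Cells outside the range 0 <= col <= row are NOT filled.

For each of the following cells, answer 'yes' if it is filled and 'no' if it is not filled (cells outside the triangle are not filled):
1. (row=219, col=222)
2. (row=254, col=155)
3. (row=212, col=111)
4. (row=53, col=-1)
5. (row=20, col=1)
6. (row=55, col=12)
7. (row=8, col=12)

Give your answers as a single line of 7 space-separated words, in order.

(219,222): col outside [0, 219] -> not filled
(254,155): row=0b11111110, col=0b10011011, row AND col = 0b10011010 = 154; 154 != 155 -> empty
(212,111): row=0b11010100, col=0b1101111, row AND col = 0b1000100 = 68; 68 != 111 -> empty
(53,-1): col outside [0, 53] -> not filled
(20,1): row=0b10100, col=0b1, row AND col = 0b0 = 0; 0 != 1 -> empty
(55,12): row=0b110111, col=0b1100, row AND col = 0b100 = 4; 4 != 12 -> empty
(8,12): col outside [0, 8] -> not filled

Answer: no no no no no no no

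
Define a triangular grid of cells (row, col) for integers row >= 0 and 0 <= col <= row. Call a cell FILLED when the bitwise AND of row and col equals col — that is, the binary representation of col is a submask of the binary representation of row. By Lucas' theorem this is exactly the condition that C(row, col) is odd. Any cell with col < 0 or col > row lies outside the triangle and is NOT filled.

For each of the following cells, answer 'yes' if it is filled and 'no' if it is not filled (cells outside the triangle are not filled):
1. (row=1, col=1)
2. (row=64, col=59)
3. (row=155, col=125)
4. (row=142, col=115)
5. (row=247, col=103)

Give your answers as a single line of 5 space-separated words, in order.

(1,1): row=0b1, col=0b1, row AND col = 0b1 = 1; 1 == 1 -> filled
(64,59): row=0b1000000, col=0b111011, row AND col = 0b0 = 0; 0 != 59 -> empty
(155,125): row=0b10011011, col=0b1111101, row AND col = 0b11001 = 25; 25 != 125 -> empty
(142,115): row=0b10001110, col=0b1110011, row AND col = 0b10 = 2; 2 != 115 -> empty
(247,103): row=0b11110111, col=0b1100111, row AND col = 0b1100111 = 103; 103 == 103 -> filled

Answer: yes no no no yes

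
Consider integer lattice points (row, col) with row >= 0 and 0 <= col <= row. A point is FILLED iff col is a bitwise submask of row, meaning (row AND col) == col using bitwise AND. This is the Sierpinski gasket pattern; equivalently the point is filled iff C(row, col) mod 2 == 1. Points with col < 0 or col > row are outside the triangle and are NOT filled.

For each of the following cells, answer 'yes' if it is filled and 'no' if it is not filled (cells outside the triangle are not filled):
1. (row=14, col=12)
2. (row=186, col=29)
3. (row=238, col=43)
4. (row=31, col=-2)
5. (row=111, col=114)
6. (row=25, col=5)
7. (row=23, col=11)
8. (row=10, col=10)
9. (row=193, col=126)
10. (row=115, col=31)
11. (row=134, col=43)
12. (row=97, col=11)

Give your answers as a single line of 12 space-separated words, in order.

(14,12): row=0b1110, col=0b1100, row AND col = 0b1100 = 12; 12 == 12 -> filled
(186,29): row=0b10111010, col=0b11101, row AND col = 0b11000 = 24; 24 != 29 -> empty
(238,43): row=0b11101110, col=0b101011, row AND col = 0b101010 = 42; 42 != 43 -> empty
(31,-2): col outside [0, 31] -> not filled
(111,114): col outside [0, 111] -> not filled
(25,5): row=0b11001, col=0b101, row AND col = 0b1 = 1; 1 != 5 -> empty
(23,11): row=0b10111, col=0b1011, row AND col = 0b11 = 3; 3 != 11 -> empty
(10,10): row=0b1010, col=0b1010, row AND col = 0b1010 = 10; 10 == 10 -> filled
(193,126): row=0b11000001, col=0b1111110, row AND col = 0b1000000 = 64; 64 != 126 -> empty
(115,31): row=0b1110011, col=0b11111, row AND col = 0b10011 = 19; 19 != 31 -> empty
(134,43): row=0b10000110, col=0b101011, row AND col = 0b10 = 2; 2 != 43 -> empty
(97,11): row=0b1100001, col=0b1011, row AND col = 0b1 = 1; 1 != 11 -> empty

Answer: yes no no no no no no yes no no no no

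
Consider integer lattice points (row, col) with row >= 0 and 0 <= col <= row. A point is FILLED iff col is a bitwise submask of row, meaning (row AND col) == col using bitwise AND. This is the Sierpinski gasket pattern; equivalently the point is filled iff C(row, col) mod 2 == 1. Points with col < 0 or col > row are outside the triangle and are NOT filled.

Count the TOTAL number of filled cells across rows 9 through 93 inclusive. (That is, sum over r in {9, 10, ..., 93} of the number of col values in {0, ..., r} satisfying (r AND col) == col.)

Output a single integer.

r9=1001 pc2: +4 =4
r10=1010 pc2: +4 =8
r11=1011 pc3: +8 =16
r12=1100 pc2: +4 =20
r13=1101 pc3: +8 =28
r14=1110 pc3: +8 =36
r15=1111 pc4: +16 =52
r16=10000 pc1: +2 =54
r17=10001 pc2: +4 =58
r18=10010 pc2: +4 =62
r19=10011 pc3: +8 =70
r20=10100 pc2: +4 =74
r21=10101 pc3: +8 =82
r22=10110 pc3: +8 =90
r23=10111 pc4: +16 =106
r24=11000 pc2: +4 =110
r25=11001 pc3: +8 =118
r26=11010 pc3: +8 =126
r27=11011 pc4: +16 =142
r28=11100 pc3: +8 =150
r29=11101 pc4: +16 =166
r30=11110 pc4: +16 =182
r31=11111 pc5: +32 =214
r32=100000 pc1: +2 =216
r33=100001 pc2: +4 =220
r34=100010 pc2: +4 =224
r35=100011 pc3: +8 =232
r36=100100 pc2: +4 =236
r37=100101 pc3: +8 =244
r38=100110 pc3: +8 =252
r39=100111 pc4: +16 =268
r40=101000 pc2: +4 =272
r41=101001 pc3: +8 =280
r42=101010 pc3: +8 =288
r43=101011 pc4: +16 =304
r44=101100 pc3: +8 =312
r45=101101 pc4: +16 =328
r46=101110 pc4: +16 =344
r47=101111 pc5: +32 =376
r48=110000 pc2: +4 =380
r49=110001 pc3: +8 =388
r50=110010 pc3: +8 =396
r51=110011 pc4: +16 =412
r52=110100 pc3: +8 =420
r53=110101 pc4: +16 =436
r54=110110 pc4: +16 =452
r55=110111 pc5: +32 =484
r56=111000 pc3: +8 =492
r57=111001 pc4: +16 =508
r58=111010 pc4: +16 =524
r59=111011 pc5: +32 =556
r60=111100 pc4: +16 =572
r61=111101 pc5: +32 =604
r62=111110 pc5: +32 =636
r63=111111 pc6: +64 =700
r64=1000000 pc1: +2 =702
r65=1000001 pc2: +4 =706
r66=1000010 pc2: +4 =710
r67=1000011 pc3: +8 =718
r68=1000100 pc2: +4 =722
r69=1000101 pc3: +8 =730
r70=1000110 pc3: +8 =738
r71=1000111 pc4: +16 =754
r72=1001000 pc2: +4 =758
r73=1001001 pc3: +8 =766
r74=1001010 pc3: +8 =774
r75=1001011 pc4: +16 =790
r76=1001100 pc3: +8 =798
r77=1001101 pc4: +16 =814
r78=1001110 pc4: +16 =830
r79=1001111 pc5: +32 =862
r80=1010000 pc2: +4 =866
r81=1010001 pc3: +8 =874
r82=1010010 pc3: +8 =882
r83=1010011 pc4: +16 =898
r84=1010100 pc3: +8 =906
r85=1010101 pc4: +16 =922
r86=1010110 pc4: +16 =938
r87=1010111 pc5: +32 =970
r88=1011000 pc3: +8 =978
r89=1011001 pc4: +16 =994
r90=1011010 pc4: +16 =1010
r91=1011011 pc5: +32 =1042
r92=1011100 pc4: +16 =1058
r93=1011101 pc5: +32 =1090

Answer: 1090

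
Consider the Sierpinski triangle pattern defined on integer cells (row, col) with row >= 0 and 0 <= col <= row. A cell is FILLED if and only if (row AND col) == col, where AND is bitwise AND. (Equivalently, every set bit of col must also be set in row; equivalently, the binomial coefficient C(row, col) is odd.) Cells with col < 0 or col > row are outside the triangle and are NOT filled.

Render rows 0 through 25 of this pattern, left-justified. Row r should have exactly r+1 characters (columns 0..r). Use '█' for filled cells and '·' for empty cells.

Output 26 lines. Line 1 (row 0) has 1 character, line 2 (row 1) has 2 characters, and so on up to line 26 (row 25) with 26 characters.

Answer: █
██
█·█
████
█···█
██··██
█·█·█·█
████████
█·······█
██······██
█·█·····█·█
████····████
█···█···█···█
██··██··██··██
█·█·█·█·█·█·█·█
████████████████
█···············█
██··············██
█·█·············█·█
████············████
█···█···········█···█
██··██··········██··██
█·█·█·█·········█·█·█·█
████████········████████
█·······█·······█·······█
██······██······██······██

Derivation:
r0=0: █
r1=1: ██
r2=10: █·█
r3=11: ████
r4=100: █···█
r5=101: ██··██
r6=110: █·█·█·█
r7=111: ████████
r8=1000: █·······█
r9=1001: ██······██
r10=1010: █·█·····█·█
r11=1011: ████····████
r12=1100: █···█···█···█
r13=1101: ██··██··██··██
r14=1110: █·█·█·█·█·█·█·█
r15=1111: ████████████████
r16=10000: █···············█
r17=10001: ██··············██
r18=10010: █·█·············█·█
r19=10011: ████············████
r20=10100: █···█···········█···█
r21=10101: ██··██··········██··██
r22=10110: █·█·█·█·········█·█·█·█
r23=10111: ████████········████████
r24=11000: █·······█·······█·······█
r25=11001: ██······██······██······██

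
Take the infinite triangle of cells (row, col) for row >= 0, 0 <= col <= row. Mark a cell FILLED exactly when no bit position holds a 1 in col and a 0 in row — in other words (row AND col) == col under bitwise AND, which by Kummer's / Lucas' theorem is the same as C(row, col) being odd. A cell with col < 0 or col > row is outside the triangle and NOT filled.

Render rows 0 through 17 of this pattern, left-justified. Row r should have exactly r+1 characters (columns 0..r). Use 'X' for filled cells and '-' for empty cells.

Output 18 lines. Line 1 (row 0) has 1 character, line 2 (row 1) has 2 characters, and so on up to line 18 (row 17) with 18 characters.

Answer: X
XX
X-X
XXXX
X---X
XX--XX
X-X-X-X
XXXXXXXX
X-------X
XX------XX
X-X-----X-X
XXXX----XXXX
X---X---X---X
XX--XX--XX--XX
X-X-X-X-X-X-X-X
XXXXXXXXXXXXXXXX
X---------------X
XX--------------XX

Derivation:
r0=0: X
r1=1: XX
r2=10: X-X
r3=11: XXXX
r4=100: X---X
r5=101: XX--XX
r6=110: X-X-X-X
r7=111: XXXXXXXX
r8=1000: X-------X
r9=1001: XX------XX
r10=1010: X-X-----X-X
r11=1011: XXXX----XXXX
r12=1100: X---X---X---X
r13=1101: XX--XX--XX--XX
r14=1110: X-X-X-X-X-X-X-X
r15=1111: XXXXXXXXXXXXXXXX
r16=10000: X---------------X
r17=10001: XX--------------XX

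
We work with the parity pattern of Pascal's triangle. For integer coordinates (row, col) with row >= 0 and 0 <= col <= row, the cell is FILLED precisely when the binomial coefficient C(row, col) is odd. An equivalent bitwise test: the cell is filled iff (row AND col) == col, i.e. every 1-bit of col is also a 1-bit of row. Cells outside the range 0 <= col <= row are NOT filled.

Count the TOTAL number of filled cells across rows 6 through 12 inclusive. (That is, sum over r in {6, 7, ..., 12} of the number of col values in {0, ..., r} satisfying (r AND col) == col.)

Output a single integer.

r6=110 pc2: +4 =4
r7=111 pc3: +8 =12
r8=1000 pc1: +2 =14
r9=1001 pc2: +4 =18
r10=1010 pc2: +4 =22
r11=1011 pc3: +8 =30
r12=1100 pc2: +4 =34

Answer: 34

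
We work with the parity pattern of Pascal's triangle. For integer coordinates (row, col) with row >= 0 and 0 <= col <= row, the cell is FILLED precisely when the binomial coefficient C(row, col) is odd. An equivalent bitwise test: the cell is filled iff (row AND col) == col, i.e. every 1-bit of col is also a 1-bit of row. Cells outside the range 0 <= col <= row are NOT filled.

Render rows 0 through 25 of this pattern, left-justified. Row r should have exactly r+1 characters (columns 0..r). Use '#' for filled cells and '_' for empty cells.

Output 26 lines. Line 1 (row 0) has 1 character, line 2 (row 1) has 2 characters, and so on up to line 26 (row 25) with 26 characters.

Answer: #
##
#_#
####
#___#
##__##
#_#_#_#
########
#_______#
##______##
#_#_____#_#
####____####
#___#___#___#
##__##__##__##
#_#_#_#_#_#_#_#
################
#_______________#
##______________##
#_#_____________#_#
####____________####
#___#___________#___#
##__##__________##__##
#_#_#_#_________#_#_#_#
########________########
#_______#_______#_______#
##______##______##______##

Derivation:
r0=0: #
r1=1: ##
r2=10: #_#
r3=11: ####
r4=100: #___#
r5=101: ##__##
r6=110: #_#_#_#
r7=111: ########
r8=1000: #_______#
r9=1001: ##______##
r10=1010: #_#_____#_#
r11=1011: ####____####
r12=1100: #___#___#___#
r13=1101: ##__##__##__##
r14=1110: #_#_#_#_#_#_#_#
r15=1111: ################
r16=10000: #_______________#
r17=10001: ##______________##
r18=10010: #_#_____________#_#
r19=10011: ####____________####
r20=10100: #___#___________#___#
r21=10101: ##__##__________##__##
r22=10110: #_#_#_#_________#_#_#_#
r23=10111: ########________########
r24=11000: #_______#_______#_______#
r25=11001: ##______##______##______##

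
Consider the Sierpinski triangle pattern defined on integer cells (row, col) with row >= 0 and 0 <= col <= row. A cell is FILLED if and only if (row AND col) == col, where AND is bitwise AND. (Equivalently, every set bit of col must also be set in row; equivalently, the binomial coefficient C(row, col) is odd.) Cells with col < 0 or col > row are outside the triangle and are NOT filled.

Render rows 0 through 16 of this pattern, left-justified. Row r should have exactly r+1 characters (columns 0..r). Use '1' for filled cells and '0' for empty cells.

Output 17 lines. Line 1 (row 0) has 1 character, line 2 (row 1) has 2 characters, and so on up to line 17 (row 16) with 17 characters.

Answer: 1
11
101
1111
10001
110011
1010101
11111111
100000001
1100000011
10100000101
111100001111
1000100010001
11001100110011
101010101010101
1111111111111111
10000000000000001

Derivation:
r0=0: 1
r1=1: 11
r2=10: 101
r3=11: 1111
r4=100: 10001
r5=101: 110011
r6=110: 1010101
r7=111: 11111111
r8=1000: 100000001
r9=1001: 1100000011
r10=1010: 10100000101
r11=1011: 111100001111
r12=1100: 1000100010001
r13=1101: 11001100110011
r14=1110: 101010101010101
r15=1111: 1111111111111111
r16=10000: 10000000000000001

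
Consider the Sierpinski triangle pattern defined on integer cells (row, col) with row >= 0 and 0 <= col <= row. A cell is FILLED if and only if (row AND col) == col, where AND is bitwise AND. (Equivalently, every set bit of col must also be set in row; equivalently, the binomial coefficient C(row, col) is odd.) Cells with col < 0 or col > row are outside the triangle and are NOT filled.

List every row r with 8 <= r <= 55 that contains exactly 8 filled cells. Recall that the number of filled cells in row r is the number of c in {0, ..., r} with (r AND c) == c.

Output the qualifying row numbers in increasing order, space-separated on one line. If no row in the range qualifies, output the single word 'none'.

Row r has 2^popcount(r) filled cells, so we need popcount(r) = log2(8) = 3.
Scan r = 8..55 and keep those with exactly 3 one-bits:
r=8=1000 popcount=1 -> skip
r=9=1001 popcount=2 -> skip
r=10=1010 popcount=2 -> skip
r=11=1011 popcount=3 -> KEEP
r=12=1100 popcount=2 -> skip
r=13=1101 popcount=3 -> KEEP
r=14=1110 popcount=3 -> KEEP
r=15=1111 popcount=4 -> skip
r=16=10000 popcount=1 -> skip
r=17=10001 popcount=2 -> skip
r=18=10010 popcount=2 -> skip
r=19=10011 popcount=3 -> KEEP
r=20=10100 popcount=2 -> skip
r=21=10101 popcount=3 -> KEEP
r=22=10110 popcount=3 -> KEEP
r=23=10111 popcount=4 -> skip
r=24=11000 popcount=2 -> skip
r=25=11001 popcount=3 -> KEEP
r=26=11010 popcount=3 -> KEEP
r=27=11011 popcount=4 -> skip
r=28=11100 popcount=3 -> KEEP
r=29=11101 popcount=4 -> skip
r=30=11110 popcount=4 -> skip
r=31=11111 popcount=5 -> skip
r=32=100000 popcount=1 -> skip
r=33=100001 popcount=2 -> skip
r=34=100010 popcount=2 -> skip
r=35=100011 popcount=3 -> KEEP
r=36=100100 popcount=2 -> skip
r=37=100101 popcount=3 -> KEEP
r=38=100110 popcount=3 -> KEEP
r=39=100111 popcount=4 -> skip
r=40=101000 popcount=2 -> skip
r=41=101001 popcount=3 -> KEEP
r=42=101010 popcount=3 -> KEEP
r=43=101011 popcount=4 -> skip
r=44=101100 popcount=3 -> KEEP
r=45=101101 popcount=4 -> skip
r=46=101110 popcount=4 -> skip
r=47=101111 popcount=5 -> skip
r=48=110000 popcount=2 -> skip
r=49=110001 popcount=3 -> KEEP
r=50=110010 popcount=3 -> KEEP
r=51=110011 popcount=4 -> skip
r=52=110100 popcount=3 -> KEEP
r=53=110101 popcount=4 -> skip
r=54=110110 popcount=4 -> skip
r=55=110111 popcount=5 -> skip
Kept rows: 11 13 14 19 21 22 25 26 28 35 37 38 41 42 44 49 50 52

Answer: 11 13 14 19 21 22 25 26 28 35 37 38 41 42 44 49 50 52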